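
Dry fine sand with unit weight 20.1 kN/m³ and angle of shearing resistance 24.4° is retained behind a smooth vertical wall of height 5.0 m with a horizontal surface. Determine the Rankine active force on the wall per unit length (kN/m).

104 kN/m

K_a = tan²(45° − φ/2) = 0.4153.
P_a = ½ K_a γ H² = 0.5 × 0.4153 × 20.1 × 5.0² = 104.4 kN/m.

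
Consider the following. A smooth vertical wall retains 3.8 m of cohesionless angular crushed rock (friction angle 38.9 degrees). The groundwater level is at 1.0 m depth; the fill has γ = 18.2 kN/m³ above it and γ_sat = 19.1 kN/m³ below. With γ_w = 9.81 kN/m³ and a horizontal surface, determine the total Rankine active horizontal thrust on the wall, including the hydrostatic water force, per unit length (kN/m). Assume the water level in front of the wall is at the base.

60.5 kN/m

K_a = tan²(45° − φ/2) = 0.2285.
γ' = 19.1 − 9.81 = 9.290 kN/m³. Depth below WT = 2.8 m.
σ'_h at WT = K_a γ d_w = 4.159 kPa; at base = 4.159 + K_a γ' × 2.8 = 10.10 kPa.
P₁ (0–1.0 m) = ½×4.159×1.0 = 2.080. P₂ (1.0–3.8 m) = ½(4.159+10.10)×2.8 = 19.97.
P_w = ½ γ_w h₂² = 0.5×9.81×2.8² = 38.46. Total = 2.080+19.97+38.46 = 60.50 kN/m.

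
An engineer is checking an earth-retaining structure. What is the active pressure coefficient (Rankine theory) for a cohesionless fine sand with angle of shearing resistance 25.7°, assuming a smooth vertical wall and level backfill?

K_a = tan²(45° − φ/2) = tan²(32.15°) = 0.3950.

0.395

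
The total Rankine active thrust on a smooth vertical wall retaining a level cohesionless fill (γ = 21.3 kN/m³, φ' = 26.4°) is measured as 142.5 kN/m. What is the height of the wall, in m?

K_a = 0.3844. P_a = ½ K_a γ H² ⇒ H = √(2P_a/(K_a γ)).
H = √(2×142.5/(0.3844×21.3)) = 5.900 m.

5.90 m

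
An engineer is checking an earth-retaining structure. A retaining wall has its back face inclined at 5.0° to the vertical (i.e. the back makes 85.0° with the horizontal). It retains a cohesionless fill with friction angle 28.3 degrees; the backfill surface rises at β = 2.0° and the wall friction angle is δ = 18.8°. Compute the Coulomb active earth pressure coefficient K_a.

0.365

K_a = sin²(α+φ) / [sin²α · sin(α−δ) · (1 + √{sin(φ+δ)sin(φ−β) / (sin(α−δ)sin(α+β))})²].
With α = 85.0°, φ = 28.3°, δ = 18.8°, β = 2.0°: K_a = 0.3647.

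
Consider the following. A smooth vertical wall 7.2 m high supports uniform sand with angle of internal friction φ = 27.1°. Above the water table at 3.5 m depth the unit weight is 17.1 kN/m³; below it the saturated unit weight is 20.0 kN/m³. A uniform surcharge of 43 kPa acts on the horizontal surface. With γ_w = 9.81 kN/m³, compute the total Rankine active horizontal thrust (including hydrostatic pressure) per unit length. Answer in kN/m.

331 kN/m

K_a = tan²(45° − φ/2) = 0.3741.
γ' = 20.0 − 9.81 = 10.19 kN/m³. h₂ = H − d_w = 3.7 m.
σ'_h: at surface K_a·q = 16.08; at WT K_a(q+γd_w) = 38.47; at base K_a(q+γd_w+γ'h₂) = 52.57 kPa.
P₁ = ½(16.08+38.47)×3.5 = 95.47; P₂ = ½(38.47+52.57)×3.7 = 168.4; P_w = ½γ_w h₂² = 67.15.
Total = 95.47+168.4+67.15 = 331.1 kN/m.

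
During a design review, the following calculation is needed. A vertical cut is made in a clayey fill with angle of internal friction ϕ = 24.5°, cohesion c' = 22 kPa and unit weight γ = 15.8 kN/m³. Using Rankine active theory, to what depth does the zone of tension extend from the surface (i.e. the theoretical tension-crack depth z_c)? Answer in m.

K_a = tan²(45° − 24.5°/2) = 0.4137; √K_a = 0.6432.
The active pressure is zero where K_a γ z = 2c√K_a, so z_c = 2c/(γ√K_a) = 2×22/(15.8×0.6432) = 4.329 m.

4.33 m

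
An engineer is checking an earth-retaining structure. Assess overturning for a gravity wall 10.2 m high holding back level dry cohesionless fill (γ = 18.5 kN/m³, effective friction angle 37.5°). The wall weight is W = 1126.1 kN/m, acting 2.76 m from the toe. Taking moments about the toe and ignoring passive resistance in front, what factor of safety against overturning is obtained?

3.91

K_a = tan²(45° − 37.5°/2) = 0.2432.
P_a = ½K_aγH² = 0.5×0.2432×18.5×10.2² = 234.0 kN/m, acting at H/3 = 3.400 m above the base.
Overturning moment M_o = P_a × H/3 = 234.0 × 3.400 = 795.7.
Resisting moment M_r = W × 2.76 = 1126.1 × 2.76 = 3108.
FS_overturning = M_r/M_o = 3108/795.7 = 3.906.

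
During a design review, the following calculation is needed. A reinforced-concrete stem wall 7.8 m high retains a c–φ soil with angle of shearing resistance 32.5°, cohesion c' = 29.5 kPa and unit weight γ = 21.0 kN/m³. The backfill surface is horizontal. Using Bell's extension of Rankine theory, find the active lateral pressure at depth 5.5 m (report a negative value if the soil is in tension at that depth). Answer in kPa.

2.39 kPa

K_a = (1 − sin φ)/(1 + sin φ) = 0.3010.
σ_a = K_a γ z − 2c√K_a = 0.3010×21.0×5.5 − 2×29.5×0.5486 = 2.395 kPa.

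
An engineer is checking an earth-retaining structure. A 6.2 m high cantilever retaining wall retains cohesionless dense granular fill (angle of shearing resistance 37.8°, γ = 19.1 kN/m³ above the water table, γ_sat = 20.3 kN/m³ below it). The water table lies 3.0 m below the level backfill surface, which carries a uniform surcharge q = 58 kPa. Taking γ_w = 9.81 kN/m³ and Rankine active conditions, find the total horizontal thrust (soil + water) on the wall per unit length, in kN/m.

K_a = tan²(45° − φ/2) = 0.2400.
γ' = 20.3 − 9.81 = 10.49 kN/m³. h₂ = H − d_w = 3.2 m.
σ'_h: at surface K_a·q = 13.92; at WT K_a(q+γd_w) = 27.67; at base K_a(q+γd_w+γ'h₂) = 35.73 kPa.
P₁ = ½(13.92+27.67)×3.0 = 62.39; P₂ = ½(27.67+35.73)×3.2 = 101.4; P_w = ½γ_w h₂² = 50.23.
Total = 62.39+101.4+50.23 = 214.1 kN/m.

214 kN/m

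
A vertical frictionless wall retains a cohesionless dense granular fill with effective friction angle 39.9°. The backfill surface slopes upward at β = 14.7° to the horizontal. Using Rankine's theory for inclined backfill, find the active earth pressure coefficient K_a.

K_a = cos β · (cos β − √(cos²β − cos²φ)) / (cos β + √(cos²β − cos²φ)).
cos β = 0.9673, cos φ = 0.7672, √(cos²β − cos²φ) = 0.5891.
K_a = 0.9673 × (0.9673 − 0.5891)/(0.9673 + 0.5891) = 0.2350.

0.235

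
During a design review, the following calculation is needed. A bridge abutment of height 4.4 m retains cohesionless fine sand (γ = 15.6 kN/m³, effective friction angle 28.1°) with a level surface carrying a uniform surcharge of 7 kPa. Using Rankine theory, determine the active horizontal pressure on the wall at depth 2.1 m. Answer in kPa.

14.3 kPa

K_a = (1 − sin φ)/(1 + sin φ) = 0.3596.
σ_v = γz + q = 15.6 × 2.1 + 7 = 39.76 kPa.
σ_h = K_a σ_v = 0.3596 × 39.76 = 14.30 kPa.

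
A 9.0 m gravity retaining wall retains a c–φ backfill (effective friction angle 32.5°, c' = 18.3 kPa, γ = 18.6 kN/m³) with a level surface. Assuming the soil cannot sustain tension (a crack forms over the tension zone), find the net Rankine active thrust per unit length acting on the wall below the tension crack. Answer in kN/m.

82.0 kN/m

K_a = 0.3010; √K_a = 0.5486.
Tension-crack depth z_c = 2c/(γ√K_a) = 2×18.3/(18.6×0.5486) = 3.587 m.
σ_a at base = K_a γ H − 2c√K_a = 0.3010×18.6×9.0 − 2×18.3×0.5486 = 30.31 kPa.
P_a = ½ × 30.31 × (H − z_c) = 0.5×30.31×5.413 = 82.02 kN/m.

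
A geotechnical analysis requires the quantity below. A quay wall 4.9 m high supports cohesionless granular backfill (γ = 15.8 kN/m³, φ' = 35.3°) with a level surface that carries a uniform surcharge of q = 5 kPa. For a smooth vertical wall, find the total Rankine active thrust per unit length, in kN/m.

K_a = tan²(45° − φ/2) = 0.2675.
Soil triangle: ½ K_a γ H² = 0.5×0.2675×15.8×4.9² = 50.75 kN/m.
Surcharge rectangle: K_a q H = 0.2675×5×4.9 = 6.555 kN/m.
Total = 50.75 + 6.555 = 57.30 kN/m.

57.3 kN/m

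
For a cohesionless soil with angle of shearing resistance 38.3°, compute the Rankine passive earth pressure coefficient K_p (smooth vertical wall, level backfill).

4.26

K_p = (1 + sin φ)/(1 − sin φ) = tan²(45° + 38.3°/2) = 4.260.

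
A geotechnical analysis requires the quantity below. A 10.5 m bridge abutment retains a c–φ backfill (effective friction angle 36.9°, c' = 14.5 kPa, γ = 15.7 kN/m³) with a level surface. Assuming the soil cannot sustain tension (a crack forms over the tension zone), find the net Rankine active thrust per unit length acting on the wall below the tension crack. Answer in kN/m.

K_a = 0.2497; √K_a = 0.4997.
Tension-crack depth z_c = 2c/(γ√K_a) = 2×14.5/(15.7×0.4997) = 3.697 m.
σ_a at base = K_a γ H − 2c√K_a = 0.2497×15.7×10.5 − 2×14.5×0.4997 = 26.67 kPa.
P_a = ½ × 26.67 × (H − z_c) = 0.5×26.67×6.803 = 90.71 kN/m.

90.7 kN/m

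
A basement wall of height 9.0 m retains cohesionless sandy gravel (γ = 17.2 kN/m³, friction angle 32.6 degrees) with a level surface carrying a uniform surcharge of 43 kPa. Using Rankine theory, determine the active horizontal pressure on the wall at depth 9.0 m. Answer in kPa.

59.3 kPa

K_a = (1 − sin φ)/(1 + sin φ) = 0.2997.
σ_v = γz + q = 17.2 × 9.0 + 43 = 197.8 kPa.
σ_h = K_a σ_v = 0.2997 × 197.8 = 59.29 kPa.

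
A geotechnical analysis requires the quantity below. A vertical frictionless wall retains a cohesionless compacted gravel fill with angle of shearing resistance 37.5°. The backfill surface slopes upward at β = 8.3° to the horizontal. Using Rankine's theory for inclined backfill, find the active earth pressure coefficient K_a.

K_a = cos β · (cos β − √(cos²β − cos²φ)) / (cos β + √(cos²β − cos²φ)).
cos β = 0.9895, cos φ = 0.7934, √(cos²β − cos²φ) = 0.5914.
K_a = 0.9895 × (0.9895 − 0.5914)/(0.9895 + 0.5914) = 0.2492.

0.249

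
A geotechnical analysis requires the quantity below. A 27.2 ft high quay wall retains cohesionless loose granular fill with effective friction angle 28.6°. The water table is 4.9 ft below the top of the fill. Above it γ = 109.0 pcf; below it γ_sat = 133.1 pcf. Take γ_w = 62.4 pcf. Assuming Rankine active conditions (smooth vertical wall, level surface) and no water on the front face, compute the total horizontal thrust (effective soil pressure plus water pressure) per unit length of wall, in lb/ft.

26400 lb/ft

K_a = tan²(45° − φ/2) = 0.3525.
γ' = 133.1 − 62.4 = 70.70 pcf. Depth below WT = 22.3 ft.
σ'_h at WT = K_a γ d_w = 188.3 psf; at base = 188.3 + K_a γ' × 22.3 = 744.1 psf.
P₁ (0–4.9 ft) = ½×188.3×4.9 = 461.3. P₂ (4.9–27.2 ft) = ½(188.3+744.1)×22.3 = 10400.
P_w = ½ γ_w h₂² = 0.5×62.4×22.3² = 15520. Total = 461.3+10400+15520 = 26370 lb/ft.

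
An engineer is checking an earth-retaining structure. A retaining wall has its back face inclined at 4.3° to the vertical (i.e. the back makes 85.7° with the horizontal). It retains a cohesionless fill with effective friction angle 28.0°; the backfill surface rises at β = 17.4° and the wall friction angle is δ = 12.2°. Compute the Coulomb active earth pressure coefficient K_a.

K_a = sin²(α+φ) / [sin²α · sin(α−δ) · (1 + √{sin(φ+δ)sin(φ−β) / (sin(α−δ)sin(α+β))})²].
With α = 85.7°, φ = 28.0°, δ = 12.2°, β = 17.4°: K_a = 0.4779.

0.478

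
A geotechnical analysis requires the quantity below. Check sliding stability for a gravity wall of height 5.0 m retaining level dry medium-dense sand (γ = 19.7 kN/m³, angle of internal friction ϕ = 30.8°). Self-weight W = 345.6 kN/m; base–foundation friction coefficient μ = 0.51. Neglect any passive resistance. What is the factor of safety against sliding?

2.22

K_a = tan²(45° − 30.8°/2) = 0.3227.
P_a = ½K_aγH² = 0.5×0.3227×19.7×5.0² = 79.47 kN/m, acting at H/3 = 1.667 m above the base.
FS_sliding = μW / P_a = 0.51×345.6 / 79.47 = 2.218.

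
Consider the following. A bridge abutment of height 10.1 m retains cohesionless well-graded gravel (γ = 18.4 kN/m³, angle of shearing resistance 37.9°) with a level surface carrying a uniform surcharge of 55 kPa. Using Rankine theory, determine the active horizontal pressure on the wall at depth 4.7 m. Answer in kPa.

K_a = (1 − sin φ)/(1 + sin φ) = 0.2389.
σ_v = γz + q = 18.4 × 4.7 + 55 = 141.5 kPa.
σ_h = K_a σ_v = 0.2389 × 141.5 = 33.81 kPa.

33.8 kPa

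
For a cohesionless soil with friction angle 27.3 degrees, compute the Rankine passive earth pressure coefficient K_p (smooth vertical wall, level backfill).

K_p = (1 + sin φ)/(1 − sin φ) = tan²(45° + 27.3°/2) = 2.694.

2.69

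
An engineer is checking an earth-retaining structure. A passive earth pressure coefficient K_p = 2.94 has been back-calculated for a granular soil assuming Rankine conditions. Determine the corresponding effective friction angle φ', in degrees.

29.5°

K_p = (1+sin φ)/(1−sin φ) ⇒ sin φ = (K_p − 1)/(K_p + 1) = 0.4924.
φ = arcsin(0.4924) = 29.50°.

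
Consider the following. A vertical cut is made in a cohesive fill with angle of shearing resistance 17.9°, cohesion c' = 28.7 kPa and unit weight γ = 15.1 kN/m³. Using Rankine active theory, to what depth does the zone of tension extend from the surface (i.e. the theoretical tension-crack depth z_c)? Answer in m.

K_a = tan²(45° − 17.9°/2) = 0.5298; √K_a = 0.7279.
The active pressure is zero where K_a γ z = 2c√K_a, so z_c = 2c/(γ√K_a) = 2×28.7/(15.1×0.7279) = 5.222 m.

5.22 m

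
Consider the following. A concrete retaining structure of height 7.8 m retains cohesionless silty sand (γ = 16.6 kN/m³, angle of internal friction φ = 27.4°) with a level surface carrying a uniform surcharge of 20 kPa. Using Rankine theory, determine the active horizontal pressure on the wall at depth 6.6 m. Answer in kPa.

47.9 kPa

K_a = (1 − sin φ)/(1 + sin φ) = 0.3697.
σ_v = γz + q = 16.6 × 6.6 + 20 = 129.6 kPa.
σ_h = K_a σ_v = 0.3697 × 129.6 = 47.90 kPa.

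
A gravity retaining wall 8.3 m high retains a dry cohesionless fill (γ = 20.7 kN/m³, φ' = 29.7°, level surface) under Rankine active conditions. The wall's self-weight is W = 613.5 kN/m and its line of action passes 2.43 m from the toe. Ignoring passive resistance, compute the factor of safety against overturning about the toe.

K_a = tan²(45° − 29.7°/2) = 0.3374.
P_a = ½K_aγH² = 0.5×0.3374×20.7×8.3² = 240.6 kN/m, acting at H/3 = 2.767 m above the base.
Overturning moment M_o = P_a × H/3 = 240.6 × 2.767 = 665.5.
Resisting moment M_r = W × 2.43 = 613.5 × 2.43 = 1491.
FS_overturning = M_r/M_o = 1491/665.5 = 2.240.

2.24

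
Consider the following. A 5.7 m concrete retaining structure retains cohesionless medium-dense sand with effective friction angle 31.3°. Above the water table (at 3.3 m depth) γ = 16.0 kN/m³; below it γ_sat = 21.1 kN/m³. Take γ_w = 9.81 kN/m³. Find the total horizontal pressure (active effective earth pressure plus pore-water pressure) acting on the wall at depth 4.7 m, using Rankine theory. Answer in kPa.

35.4 kPa

K_a = (1 − sin φ)/(1 + sin φ) = 0.3162.
γ' = 21.1 − 9.81 = 11.29 kN/m³.
Effective vertical stress at 4.7 m: σ'_v = 16.0×3.3 + 11.29×1.40 = 68.61 kPa.
σ'_h = K_a σ'_v = 0.3162 × 68.61 = 21.69 kPa; u = γ_w × 1.40 = 13.73 kPa.
Total σ_h = 21.69 + 13.73 = 35.43 kPa.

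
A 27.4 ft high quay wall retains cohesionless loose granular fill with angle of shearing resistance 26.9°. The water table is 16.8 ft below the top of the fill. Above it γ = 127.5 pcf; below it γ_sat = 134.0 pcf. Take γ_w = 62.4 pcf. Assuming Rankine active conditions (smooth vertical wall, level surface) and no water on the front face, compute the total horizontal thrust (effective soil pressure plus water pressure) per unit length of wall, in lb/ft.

20400 lb/ft

K_a = tan²(45° − φ/2) = 0.3770.
γ' = 134.0 − 62.4 = 71.60 pcf. Depth below WT = 10.6 ft.
σ'_h at WT = K_a γ d_w = 807.5 psf; at base = 807.5 + K_a γ' × 10.6 = 1094 psf.
P₁ (0–16.8 ft) = ½×807.5×16.8 = 6783. P₂ (16.8–27.4 ft) = ½(807.5+1094)×10.6 = 10080.
P_w = ½ γ_w h₂² = 0.5×62.4×10.6² = 3506. Total = 6783+10080+3506 = 20370 lb/ft.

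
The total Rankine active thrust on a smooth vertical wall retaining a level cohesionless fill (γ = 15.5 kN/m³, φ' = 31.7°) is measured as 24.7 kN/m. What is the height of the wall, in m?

3.20 m

K_a = 0.3111. P_a = ½ K_a γ H² ⇒ H = √(2P_a/(K_a γ)).
H = √(2×24.7/(0.3111×15.5)) = 3.201 m.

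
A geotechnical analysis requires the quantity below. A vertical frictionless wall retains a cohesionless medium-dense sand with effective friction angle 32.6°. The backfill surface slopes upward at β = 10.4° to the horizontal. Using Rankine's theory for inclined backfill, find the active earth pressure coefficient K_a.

0.314

K_a = cos β · (cos β − √(cos²β − cos²φ)) / (cos β + √(cos²β − cos²φ)).
cos β = 0.9836, cos φ = 0.8425, √(cos²β − cos²φ) = 0.5076.
K_a = 0.9836 × (0.9836 − 0.5076)/(0.9836 + 0.5076) = 0.3139.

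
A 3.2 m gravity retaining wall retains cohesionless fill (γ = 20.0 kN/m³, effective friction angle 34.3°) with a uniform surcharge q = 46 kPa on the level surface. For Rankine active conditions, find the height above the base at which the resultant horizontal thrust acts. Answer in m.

K_a = 0.2792.
Triangular part P₁ = ½K_aγH² = 28.59 at H/3 = 1.067 m; rectangular part P₂ = K_a q H = 41.09 at H/2 = 1.600 m.
ȳ = (P₁·1.067 + P₂·1.600)/(P₁+P₂) = 1.381 m.

1.38 m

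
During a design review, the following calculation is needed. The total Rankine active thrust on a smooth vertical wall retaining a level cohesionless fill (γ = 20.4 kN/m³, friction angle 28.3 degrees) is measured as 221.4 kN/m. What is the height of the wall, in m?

7.80 m

K_a = 0.3568. P_a = ½ K_a γ H² ⇒ H = √(2P_a/(K_a γ)).
H = √(2×221.4/(0.3568×20.4)) = 7.800 m.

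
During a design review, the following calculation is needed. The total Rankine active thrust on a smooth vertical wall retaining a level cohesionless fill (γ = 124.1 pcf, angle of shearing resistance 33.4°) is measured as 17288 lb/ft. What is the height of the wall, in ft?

31.0 ft

K_a = 0.2899. P_a = ½ K_a γ H² ⇒ H = √(2P_a/(K_a γ)).
H = √(2×17288/(0.2899×124.1)) = 31.00 ft.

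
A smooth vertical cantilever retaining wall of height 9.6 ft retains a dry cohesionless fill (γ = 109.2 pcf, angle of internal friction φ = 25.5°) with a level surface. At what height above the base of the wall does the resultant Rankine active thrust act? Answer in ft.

K_a = 0.3981.
The pressure distribution is triangular, so the resultant acts at H/3 above the base = 9.6/3 = 3.200 ft.

3.20 ft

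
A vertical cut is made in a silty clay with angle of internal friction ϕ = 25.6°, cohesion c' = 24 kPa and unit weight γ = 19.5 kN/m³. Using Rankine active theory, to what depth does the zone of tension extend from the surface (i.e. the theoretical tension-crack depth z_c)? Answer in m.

3.91 m

K_a = tan²(45° − 25.6°/2) = 0.3966; √K_a = 0.6297.
The active pressure is zero where K_a γ z = 2c√K_a, so z_c = 2c/(γ√K_a) = 2×24/(19.5×0.6297) = 3.909 m.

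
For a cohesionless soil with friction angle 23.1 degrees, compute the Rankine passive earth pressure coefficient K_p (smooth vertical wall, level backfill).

K_p = (1 + sin φ)/(1 − sin φ) = tan²(45° + 23.1°/2) = 2.291.

2.29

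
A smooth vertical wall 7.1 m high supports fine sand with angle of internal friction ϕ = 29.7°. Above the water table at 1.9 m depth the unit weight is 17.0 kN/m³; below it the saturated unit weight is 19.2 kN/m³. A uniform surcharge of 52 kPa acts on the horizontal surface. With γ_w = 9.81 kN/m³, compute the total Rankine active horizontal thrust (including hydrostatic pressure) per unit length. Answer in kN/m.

367 kN/m

K_a = tan²(45° − φ/2) = 0.3374.
γ' = 19.2 − 9.81 = 9.390 kN/m³. h₂ = H − d_w = 5.2 m.
σ'_h: at surface K_a·q = 17.54; at WT K_a(q+γd_w) = 28.44; at base K_a(q+γd_w+γ'h₂) = 44.92 kPa.
P₁ = ½(17.54+28.44)×1.9 = 43.69; P₂ = ½(28.44+44.92)×5.2 = 190.7; P_w = ½γ_w h₂² = 132.6.
Total = 43.69+190.7+132.6 = 367.0 kN/m.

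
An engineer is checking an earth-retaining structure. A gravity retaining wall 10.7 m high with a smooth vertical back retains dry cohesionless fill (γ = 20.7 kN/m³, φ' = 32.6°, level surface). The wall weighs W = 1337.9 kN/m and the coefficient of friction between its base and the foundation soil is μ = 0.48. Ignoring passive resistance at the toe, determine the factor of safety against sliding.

K_a = tan²(45° − 32.6°/2) = 0.2997.
P_a = ½K_aγH² = 0.5×0.2997×20.7×10.7² = 355.2 kN/m, acting at H/3 = 3.567 m above the base.
FS_sliding = μW / P_a = 0.48×1337.9 / 355.2 = 1.808.

1.81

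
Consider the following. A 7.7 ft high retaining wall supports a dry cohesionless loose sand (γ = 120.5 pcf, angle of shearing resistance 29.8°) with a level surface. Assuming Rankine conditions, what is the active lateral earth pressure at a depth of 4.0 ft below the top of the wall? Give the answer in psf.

K_a = (1 − sin φ)/(1 + sin φ) = 0.3360.
σ_h = K_a γ z = 0.3360 × 120.5 × 4.0 = 162.0 psf.

162 psf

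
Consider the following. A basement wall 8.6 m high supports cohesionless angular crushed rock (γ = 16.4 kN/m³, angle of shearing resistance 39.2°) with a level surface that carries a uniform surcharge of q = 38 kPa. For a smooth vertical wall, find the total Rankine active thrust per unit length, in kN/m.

210 kN/m

K_a = tan²(45° − φ/2) = 0.2255.
Soil triangle: ½ K_a γ H² = 0.5×0.2255×16.4×8.6² = 136.7 kN/m.
Surcharge rectangle: K_a q H = 0.2255×38×8.6 = 73.68 kN/m.
Total = 136.7 + 73.68 = 210.4 kN/m.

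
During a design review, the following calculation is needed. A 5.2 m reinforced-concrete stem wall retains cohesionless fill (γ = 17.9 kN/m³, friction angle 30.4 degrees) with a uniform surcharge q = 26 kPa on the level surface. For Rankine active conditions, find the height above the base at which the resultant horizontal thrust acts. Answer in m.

2.04 m

K_a = 0.3280.
Triangular part P₁ = ½K_aγH² = 79.38 at H/3 = 1.733 m; rectangular part P₂ = K_a q H = 44.34 at H/2 = 2.600 m.
ȳ = (P₁·1.733 + P₂·2.600)/(P₁+P₂) = 2.044 m.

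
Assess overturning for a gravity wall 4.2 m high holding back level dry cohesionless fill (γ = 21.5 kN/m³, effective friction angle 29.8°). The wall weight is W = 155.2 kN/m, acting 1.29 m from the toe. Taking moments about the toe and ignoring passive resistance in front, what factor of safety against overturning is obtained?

K_a = tan²(45° − 29.8°/2) = 0.3360.
P_a = ½K_aγH² = 0.5×0.3360×21.5×4.2² = 63.72 kN/m, acting at H/3 = 1.400 m above the base.
Overturning moment M_o = P_a × H/3 = 63.72 × 1.400 = 89.21.
Resisting moment M_r = W × 1.29 = 155.2 × 1.29 = 200.2.
FS_overturning = M_r/M_o = 200.2/89.21 = 2.244.

2.24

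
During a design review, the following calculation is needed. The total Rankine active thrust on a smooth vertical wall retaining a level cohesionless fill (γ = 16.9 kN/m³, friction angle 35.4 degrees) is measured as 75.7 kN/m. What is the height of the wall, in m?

K_a = 0.2664. P_a = ½ K_a γ H² ⇒ H = √(2P_a/(K_a γ)).
H = √(2×75.7/(0.2664×16.9)) = 5.799 m.

5.80 m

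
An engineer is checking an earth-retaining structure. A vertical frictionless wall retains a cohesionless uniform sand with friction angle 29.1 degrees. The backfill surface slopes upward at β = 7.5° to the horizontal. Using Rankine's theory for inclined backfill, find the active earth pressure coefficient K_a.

0.355

K_a = cos β · (cos β − √(cos²β − cos²φ)) / (cos β + √(cos²β − cos²φ)).
cos β = 0.9914, cos φ = 0.8738, √(cos²β − cos²φ) = 0.4685.
K_a = 0.9914 × (0.9914 − 0.4685)/(0.9914 + 0.4685) = 0.3551.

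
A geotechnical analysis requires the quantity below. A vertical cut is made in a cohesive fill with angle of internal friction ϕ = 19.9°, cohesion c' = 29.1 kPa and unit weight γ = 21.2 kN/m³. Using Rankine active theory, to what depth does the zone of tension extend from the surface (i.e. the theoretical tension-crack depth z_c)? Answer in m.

K_a = tan²(45° − 19.9°/2) = 0.4921; √K_a = 0.7015.
The active pressure is zero where K_a γ z = 2c√K_a, so z_c = 2c/(γ√K_a) = 2×29.1/(21.2×0.7015) = 3.913 m.

3.91 m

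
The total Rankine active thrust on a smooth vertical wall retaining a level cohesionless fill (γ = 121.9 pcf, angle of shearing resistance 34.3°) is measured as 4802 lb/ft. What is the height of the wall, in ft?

16.8 ft

K_a = 0.2792. P_a = ½ K_a γ H² ⇒ H = √(2P_a/(K_a γ)).
H = √(2×4802/(0.2792×121.9)) = 16.80 ft.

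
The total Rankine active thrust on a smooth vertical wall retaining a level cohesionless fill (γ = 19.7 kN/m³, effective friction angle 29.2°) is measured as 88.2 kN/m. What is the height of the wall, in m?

K_a = 0.3442. P_a = ½ K_a γ H² ⇒ H = √(2P_a/(K_a γ)).
H = √(2×88.2/(0.3442×19.7)) = 5.100 m.

5.10 m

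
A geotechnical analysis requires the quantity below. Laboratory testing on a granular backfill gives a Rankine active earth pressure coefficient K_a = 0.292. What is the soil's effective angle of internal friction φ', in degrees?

33.2°

K_a = tan²(45° − φ/2) ⇒ 45° − φ/2 = arctan(√0.292) = 28.39°.
φ = 2(45° − 28.39°) = 33.23°.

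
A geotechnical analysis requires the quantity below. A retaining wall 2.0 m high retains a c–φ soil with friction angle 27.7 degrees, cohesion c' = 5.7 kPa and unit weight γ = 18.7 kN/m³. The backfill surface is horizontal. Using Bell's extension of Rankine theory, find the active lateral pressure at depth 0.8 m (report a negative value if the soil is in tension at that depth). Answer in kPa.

K_a = (1 − sin φ)/(1 + sin φ) = 0.3653.
σ_a = K_a γ z − 2c√K_a = 0.3653×18.7×0.8 − 2×5.7×0.6044 = -1.425 kPa.

-1.43 kPa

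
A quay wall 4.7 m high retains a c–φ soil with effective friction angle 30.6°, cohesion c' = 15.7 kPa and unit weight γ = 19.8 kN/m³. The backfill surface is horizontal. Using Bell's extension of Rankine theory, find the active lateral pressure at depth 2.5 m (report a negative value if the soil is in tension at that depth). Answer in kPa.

K_a = (1 − sin φ)/(1 + sin φ) = 0.3253.
σ_a = K_a γ z − 2c√K_a = 0.3253×19.8×2.5 − 2×15.7×0.5704 = -1.806 kPa.

-1.81 kPa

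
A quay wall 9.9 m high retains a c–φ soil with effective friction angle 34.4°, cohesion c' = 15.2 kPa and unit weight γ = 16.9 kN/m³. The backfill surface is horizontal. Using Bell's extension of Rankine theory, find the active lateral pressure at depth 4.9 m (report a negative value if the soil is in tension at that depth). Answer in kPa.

K_a = (1 − sin φ)/(1 + sin φ) = 0.2780.
σ_a = K_a γ z − 2c√K_a = 0.2780×16.9×4.9 − 2×15.2×0.5272 = 6.992 kPa.

6.99 kPa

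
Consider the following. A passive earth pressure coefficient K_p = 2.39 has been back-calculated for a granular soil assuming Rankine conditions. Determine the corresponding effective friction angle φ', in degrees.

24.2°

K_p = (1+sin φ)/(1−sin φ) ⇒ sin φ = (K_p − 1)/(K_p + 1) = 0.4100.
φ = arcsin(0.4100) = 24.21°.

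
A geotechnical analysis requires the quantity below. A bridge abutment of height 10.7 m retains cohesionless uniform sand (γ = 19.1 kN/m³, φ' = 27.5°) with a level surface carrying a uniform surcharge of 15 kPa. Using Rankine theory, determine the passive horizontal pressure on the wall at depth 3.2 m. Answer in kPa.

K_p = (1 + sin φ)/(1 − sin φ) = 2.716.
σ_v = γz + q = 19.1 × 3.2 + 15 = 76.12 kPa.
σ_h = K_p σ_v = 2.716 × 76.12 = 206.7 kPa.

207 kPa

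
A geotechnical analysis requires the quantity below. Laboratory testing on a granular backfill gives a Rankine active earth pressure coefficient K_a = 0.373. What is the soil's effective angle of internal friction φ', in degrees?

27.2°

K_a = tan²(45° − φ/2) ⇒ 45° − φ/2 = arctan(√0.373) = 31.41°.
φ = 2(45° − 31.41°) = 27.17°.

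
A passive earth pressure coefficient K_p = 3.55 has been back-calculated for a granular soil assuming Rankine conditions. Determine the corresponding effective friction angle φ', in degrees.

34.1°

K_p = (1+sin φ)/(1−sin φ) ⇒ sin φ = (K_p − 1)/(K_p + 1) = 0.5604.
φ = arcsin(0.5604) = 34.09°.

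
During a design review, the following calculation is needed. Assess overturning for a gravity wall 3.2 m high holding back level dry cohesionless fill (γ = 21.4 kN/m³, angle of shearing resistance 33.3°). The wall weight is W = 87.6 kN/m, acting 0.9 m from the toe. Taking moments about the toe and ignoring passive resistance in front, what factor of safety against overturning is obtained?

2.32

K_a = tan²(45° − 33.3°/2) = 0.2911.
P_a = ½K_aγH² = 0.5×0.2911×21.4×3.2² = 31.90 kN/m, acting at H/3 = 1.067 m above the base.
Overturning moment M_o = P_a × H/3 = 31.90 × 1.067 = 34.03.
Resisting moment M_r = W × 0.9 = 87.6 × 0.9 = 78.84.
FS_overturning = M_r/M_o = 78.84/34.03 = 2.317.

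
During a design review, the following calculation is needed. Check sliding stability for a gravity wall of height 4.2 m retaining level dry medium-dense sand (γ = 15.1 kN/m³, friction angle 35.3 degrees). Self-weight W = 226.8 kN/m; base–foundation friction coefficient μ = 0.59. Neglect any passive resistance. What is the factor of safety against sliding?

K_a = tan²(45° − 35.3°/2) = 0.2675.
P_a = ½K_aγH² = 0.5×0.2675×15.1×4.2² = 35.63 kN/m, acting at H/3 = 1.400 m above the base.
FS_sliding = μW / P_a = 0.59×226.8 / 35.63 = 3.755.

3.76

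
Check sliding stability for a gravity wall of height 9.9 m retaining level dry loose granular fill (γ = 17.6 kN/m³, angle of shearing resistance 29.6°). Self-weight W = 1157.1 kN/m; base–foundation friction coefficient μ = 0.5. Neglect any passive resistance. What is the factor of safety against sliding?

K_a = tan²(45° − 29.6°/2) = 0.3387.
P_a = ½K_aγH² = 0.5×0.3387×17.6×9.9² = 292.2 kN/m, acting at H/3 = 3.300 m above the base.
FS_sliding = μW / P_a = 0.5×1157.1 / 292.2 = 1.980.

1.98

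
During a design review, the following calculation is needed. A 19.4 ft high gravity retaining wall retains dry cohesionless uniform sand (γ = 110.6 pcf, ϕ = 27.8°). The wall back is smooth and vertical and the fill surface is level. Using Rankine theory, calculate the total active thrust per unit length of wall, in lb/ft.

K_a = tan²(45° − φ/2) = 0.3639.
P_a = ½ K_a γ H² = 0.5 × 0.3639 × 110.6 × 19.4² = 7574 lb/ft.

7570 lb/ft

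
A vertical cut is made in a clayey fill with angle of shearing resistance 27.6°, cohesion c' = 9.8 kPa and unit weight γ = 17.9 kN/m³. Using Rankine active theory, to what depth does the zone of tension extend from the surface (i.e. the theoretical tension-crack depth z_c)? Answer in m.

K_a = tan²(45° − 27.6°/2) = 0.3668; √K_a = 0.6056.
The active pressure is zero where K_a γ z = 2c√K_a, so z_c = 2c/(γ√K_a) = 2×9.8/(17.9×0.6056) = 1.808 m.

1.81 m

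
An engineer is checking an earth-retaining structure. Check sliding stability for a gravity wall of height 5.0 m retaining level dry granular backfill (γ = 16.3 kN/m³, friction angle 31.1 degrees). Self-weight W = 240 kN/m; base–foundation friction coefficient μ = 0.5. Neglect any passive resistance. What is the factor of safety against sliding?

1.85

K_a = tan²(45° − 31.1°/2) = 0.3188.
P_a = ½K_aγH² = 0.5×0.3188×16.3×5.0² = 64.95 kN/m, acting at H/3 = 1.667 m above the base.
FS_sliding = μW / P_a = 0.5×240 / 64.95 = 1.847.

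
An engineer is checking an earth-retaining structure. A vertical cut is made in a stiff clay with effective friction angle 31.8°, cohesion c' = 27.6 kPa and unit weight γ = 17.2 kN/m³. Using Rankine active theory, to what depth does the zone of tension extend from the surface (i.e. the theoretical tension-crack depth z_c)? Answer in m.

K_a = tan²(45° − 31.8°/2) = 0.3098; √K_a = 0.5566.
The active pressure is zero where K_a γ z = 2c√K_a, so z_c = 2c/(γ√K_a) = 2×27.6/(17.2×0.5566) = 5.766 m.

5.77 m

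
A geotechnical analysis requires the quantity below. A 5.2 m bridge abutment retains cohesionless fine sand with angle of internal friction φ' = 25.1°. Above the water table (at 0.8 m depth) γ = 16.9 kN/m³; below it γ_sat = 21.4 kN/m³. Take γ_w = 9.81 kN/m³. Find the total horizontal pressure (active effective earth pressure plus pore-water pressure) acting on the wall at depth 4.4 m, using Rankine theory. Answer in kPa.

K_a = (1 − sin φ)/(1 + sin φ) = 0.4043.
γ' = 21.4 − 9.81 = 11.59 kN/m³.
Effective vertical stress at 4.4 m: σ'_v = 16.9×0.8 + 11.59×3.60 = 55.24 kPa.
σ'_h = K_a σ'_v = 0.4043 × 55.24 = 22.34 kPa; u = γ_w × 3.60 = 35.32 kPa.
Total σ_h = 22.34 + 35.32 = 57.65 kPa.

57.7 kPa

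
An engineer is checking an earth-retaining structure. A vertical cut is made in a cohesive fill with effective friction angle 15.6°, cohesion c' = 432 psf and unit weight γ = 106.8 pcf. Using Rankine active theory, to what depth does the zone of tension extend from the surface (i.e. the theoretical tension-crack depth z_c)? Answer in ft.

10.7 ft

K_a = tan²(45° − 15.6°/2) = 0.5761; √K_a = 0.7590.
The active pressure is zero where K_a γ z = 2c√K_a, so z_c = 2c/(γ√K_a) = 2×432/(106.8×0.7590) = 10.66 ft.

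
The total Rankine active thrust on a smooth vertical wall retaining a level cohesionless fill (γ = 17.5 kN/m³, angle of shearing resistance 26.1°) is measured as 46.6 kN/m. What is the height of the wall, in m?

K_a = 0.3889. P_a = ½ K_a γ H² ⇒ H = √(2P_a/(K_a γ)).
H = √(2×46.6/(0.3889×17.5)) = 3.700 m.

3.70 m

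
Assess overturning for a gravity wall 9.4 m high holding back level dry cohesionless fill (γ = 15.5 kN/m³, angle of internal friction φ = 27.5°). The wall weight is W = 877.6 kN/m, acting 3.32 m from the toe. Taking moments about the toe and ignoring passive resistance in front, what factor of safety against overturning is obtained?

3.69

K_a = tan²(45° − 27.5°/2) = 0.3682.
P_a = ½K_aγH² = 0.5×0.3682×15.5×9.4² = 252.2 kN/m, acting at H/3 = 3.133 m above the base.
Overturning moment M_o = P_a × H/3 = 252.2 × 3.133 = 790.1.
Resisting moment M_r = W × 3.32 = 877.6 × 3.32 = 2914.
FS_overturning = M_r/M_o = 2914/790.1 = 3.688.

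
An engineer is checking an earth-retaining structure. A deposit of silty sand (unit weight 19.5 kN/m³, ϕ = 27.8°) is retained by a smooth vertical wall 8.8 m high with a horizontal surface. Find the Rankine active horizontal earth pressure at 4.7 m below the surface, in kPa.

33.4 kPa

K_a = (1 − sin φ)/(1 + sin φ) = 0.3639.
σ_h = K_a γ z = 0.3639 × 19.5 × 4.7 = 33.35 kPa.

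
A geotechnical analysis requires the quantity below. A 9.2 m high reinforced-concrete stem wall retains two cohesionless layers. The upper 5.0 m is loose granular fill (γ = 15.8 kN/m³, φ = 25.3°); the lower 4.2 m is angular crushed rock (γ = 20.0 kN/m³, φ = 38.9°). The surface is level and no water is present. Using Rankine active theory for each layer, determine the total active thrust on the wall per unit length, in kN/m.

195 kN/m

K_a1 = tan²(45°−25.3°/2) = 0.4012; K_a2 = tan²(45°−38.9°/2) = 0.2285.
Layer 1: σ at base = K_a1 γ₁ h₁ = 31.69 kPa; P₁ = ½×31.69×5.0 = 79.24.
Layer 2: σ_v at top = γ₁h₁ = 79.00; σ_h top = K_a2×79.00 = 18.05; σ_h base = K_a2×(79.00+20.0×4.2) = 37.25.
P₂ = ½(18.05+37.25)×4.2 = 116.1. Total P_a = 79.24+116.1 = 195.4 kN/m.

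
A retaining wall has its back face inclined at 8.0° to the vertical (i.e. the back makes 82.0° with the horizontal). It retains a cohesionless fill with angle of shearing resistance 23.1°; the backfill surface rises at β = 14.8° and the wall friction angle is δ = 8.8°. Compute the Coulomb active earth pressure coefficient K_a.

K_a = sin²(α+φ) / [sin²α · sin(α−δ) · (1 + √{sin(φ+δ)sin(φ−β) / (sin(α−δ)sin(α+β))})²].
With α = 82.0°, φ = 23.1°, δ = 8.8°, β = 14.8°: K_a = 0.6029.

0.603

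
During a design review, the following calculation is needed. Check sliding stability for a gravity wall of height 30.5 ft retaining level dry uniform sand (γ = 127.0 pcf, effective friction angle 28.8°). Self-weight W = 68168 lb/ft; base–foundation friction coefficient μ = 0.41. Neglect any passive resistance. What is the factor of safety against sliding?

1.35

K_a = tan²(45° − 28.8°/2) = 0.3498.
P_a = ½K_aγH² = 0.5×0.3498×127.0×30.5² = 20660 lb/ft, acting at H/3 = 10.17 ft above the base.
FS_sliding = μW / P_a = 0.41×68168 / 20660 = 1.353.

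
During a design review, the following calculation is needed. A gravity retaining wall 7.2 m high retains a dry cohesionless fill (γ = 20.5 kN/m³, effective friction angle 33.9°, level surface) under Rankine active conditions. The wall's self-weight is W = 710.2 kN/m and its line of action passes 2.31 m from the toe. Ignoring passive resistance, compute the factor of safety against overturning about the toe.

4.53

K_a = tan²(45° − 33.9°/2) = 0.2839.
P_a = ½K_aγH² = 0.5×0.2839×20.5×7.2² = 150.9 kN/m, acting at H/3 = 2.400 m above the base.
Overturning moment M_o = P_a × H/3 = 150.9 × 2.400 = 362.1.
Resisting moment M_r = W × 2.31 = 710.2 × 2.31 = 1641.
FS_overturning = M_r/M_o = 1641/362.1 = 4.531.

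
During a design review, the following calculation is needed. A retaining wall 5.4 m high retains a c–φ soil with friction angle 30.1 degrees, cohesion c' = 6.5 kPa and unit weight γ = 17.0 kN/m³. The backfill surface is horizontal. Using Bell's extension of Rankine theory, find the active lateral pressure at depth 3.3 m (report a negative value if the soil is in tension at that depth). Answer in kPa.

11.1 kPa

K_a = (1 − sin φ)/(1 + sin φ) = 0.3320.
σ_a = K_a γ z − 2c√K_a = 0.3320×17.0×3.3 − 2×6.5×0.5762 = 11.13 kPa.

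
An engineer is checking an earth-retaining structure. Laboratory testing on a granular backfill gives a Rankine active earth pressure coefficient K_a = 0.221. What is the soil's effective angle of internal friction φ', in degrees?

39.6°

K_a = tan²(45° − φ/2) ⇒ 45° − φ/2 = arctan(√0.221) = 25.18°.
φ = 2(45° − 25.18°) = 39.64°.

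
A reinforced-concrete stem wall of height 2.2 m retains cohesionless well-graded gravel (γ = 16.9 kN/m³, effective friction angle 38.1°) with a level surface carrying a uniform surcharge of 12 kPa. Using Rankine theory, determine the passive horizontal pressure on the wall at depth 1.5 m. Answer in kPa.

158 kPa

K_p = (1 + sin φ)/(1 − sin φ) = 4.222.
σ_v = γz + q = 16.9 × 1.5 + 12 = 37.35 kPa.
σ_h = K_p σ_v = 4.222 × 37.35 = 157.7 kPa.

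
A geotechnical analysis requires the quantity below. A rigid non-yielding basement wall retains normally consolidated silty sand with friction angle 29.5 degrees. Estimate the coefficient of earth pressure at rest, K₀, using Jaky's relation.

0.508

K₀ = 1 − sin φ' = 1 − sin 29.5° = 0.5076.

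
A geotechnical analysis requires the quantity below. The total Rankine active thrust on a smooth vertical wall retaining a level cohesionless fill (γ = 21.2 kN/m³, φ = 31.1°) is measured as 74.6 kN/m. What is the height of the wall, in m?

K_a = 0.3188. P_a = ½ K_a γ H² ⇒ H = √(2P_a/(K_a γ)).
H = √(2×74.6/(0.3188×21.2)) = 4.698 m.

4.70 m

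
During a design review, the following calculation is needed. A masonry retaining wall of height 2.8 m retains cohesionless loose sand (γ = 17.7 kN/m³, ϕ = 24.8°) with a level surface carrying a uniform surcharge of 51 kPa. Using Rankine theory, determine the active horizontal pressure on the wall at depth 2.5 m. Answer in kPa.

K_a = (1 − sin φ)/(1 + sin φ) = 0.4090.
σ_v = γz + q = 17.7 × 2.5 + 51 = 95.25 kPa.
σ_h = K_a σ_v = 0.4090 × 95.25 = 38.96 kPa.

39.0 kPa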